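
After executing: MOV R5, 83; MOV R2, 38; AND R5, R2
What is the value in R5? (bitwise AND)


Register state trace:
  MOV R5, 83  → R5 = 83 (0b01010011)
  MOV R2, 38  → R2 = 38 (0b00100110)
  AND R5, R2  → R5 = 83 AND 38 = 2 (0b00000010)
Final: R5 = 2

2


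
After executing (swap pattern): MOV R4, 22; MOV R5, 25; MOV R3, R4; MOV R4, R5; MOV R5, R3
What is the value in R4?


Register state trace (swap pattern):
  MOV R4, 22  → R4 = 22
  MOV R5, 25  → R5 = 25
  MOV R3, R4  → R3 = 22  (save R4)
  MOV R4, R5  → R4 = 25  (R4 gets R5's value)
  MOV R5, R3  → R5 = 22  (R5 gets saved value)
Final: R4 = 25

25


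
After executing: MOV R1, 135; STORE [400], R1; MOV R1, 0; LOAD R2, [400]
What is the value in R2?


Register and memory trace:
  MOV R1, 135  → R1 = 135
  STORE [400], R1  → mem[400] = 135
  MOV R1, 0  → R1 = 0
  LOAD R2, [400]  → R2 = mem[400] = 135
Final: R2 = 135

135


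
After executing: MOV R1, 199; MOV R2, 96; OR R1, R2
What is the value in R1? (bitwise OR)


Register state trace:
  MOV R1, 199  → R1 = 199 (0b11000111)
  MOV R2, 96  → R2 = 96 (0b01100000)
  OR R1, R2   → R1 = 199 OR 96 = 231 (0b11100111)
Final: R1 = 231

231


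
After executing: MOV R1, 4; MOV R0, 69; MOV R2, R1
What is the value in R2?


Register state trace:
  MOV R1, 4  → R1 = 4
  MOV R0, 69  → R0 = 69
  MOV R2, R1  → R2 = 4
Final: R2 = 4

4


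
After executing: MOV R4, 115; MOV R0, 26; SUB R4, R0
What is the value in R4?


Register state trace:
  MOV R4, 115  → R4 = 115
  MOV R0, 26  → R0 = 26
  SUB R4, R0  → R4 = 115 - 26 = 89
Final: R4 = 89

89


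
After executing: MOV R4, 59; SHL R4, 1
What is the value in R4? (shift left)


Register state trace:
  MOV R4, 59  → R4 = 59
  SHL R4, 1  → R4 = 59 << 1 = 59 * 2^1 = 118
Final: R4 = 118

118


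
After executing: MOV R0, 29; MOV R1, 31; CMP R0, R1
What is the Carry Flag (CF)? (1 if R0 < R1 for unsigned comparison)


Register state trace:
  MOV R0, 29  → R0 = 29
  MOV R1, 31  → R1 = 31
  CMP R0, R1  → unsigned 29 - 31: borrow occurs
  29 < 31, so CF = 1
CF = 1

1


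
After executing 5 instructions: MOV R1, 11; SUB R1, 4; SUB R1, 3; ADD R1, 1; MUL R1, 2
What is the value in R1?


Register state trace:
  MOV R1, 11  → R1 = 11
  SUB R1, 4  → R1 = 11 - 4 = 7
  SUB R1, 3  → R1 = 7 - 3 = 4
  ADD R1, 1  → R1 = 4 + 1 = 5
  MUL R1, 2  → R1 = 5 * 2 = 10
Final: R1 = 10

10


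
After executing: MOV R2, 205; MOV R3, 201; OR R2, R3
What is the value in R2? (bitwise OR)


Register state trace:
  MOV R2, 205  → R2 = 205 (0b11001101)
  MOV R3, 201  → R3 = 201 (0b11001001)
  OR R2, R3   → R2 = 205 OR 201 = 205 (0b11001101)
Final: R2 = 205

205


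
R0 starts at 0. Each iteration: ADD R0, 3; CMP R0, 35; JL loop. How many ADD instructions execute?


Loop trace (R0 starts at 0, target 35, step 3):
  ADD #1: R0 = 0 + 3 = 3  → 3 < 35, loop
  ADD #2: R0 = 3 + 3 = 6  → 6 < 35, loop
  ADD #3: R0 = 6 + 3 = 9  → 9 < 35, loop
  ADD #4: R0 = 9 + 3 = 12  → 12 < 35, loop
  ADD #5: R0 = 12 + 3 = 15  → 15 < 35, loop
  ADD #6: R0 = 15 + 3 = 18  → 18 < 35, loop
  ADD #7: R0 = 18 + 3 = 21  → 21 < 35, loop
  ADD #8: R0 = 21 + 3 = 24  → 24 < 35, loop
  ADD #9: R0 = 24 + 3 = 27  → 27 < 35, loop
  ADD #10: R0 = 27 + 3 = 30  → 30 < 35, loop
  ADD #11: R0 = 30 + 3 = 33  → 33 < 35, loop
  ADD #12: R0 = 33 + 3 = 36  → 36 >= 35, exit
Total ADD instructions: 12

12


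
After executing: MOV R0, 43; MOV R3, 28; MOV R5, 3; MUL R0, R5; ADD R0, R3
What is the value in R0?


Register state trace:
  MOV R0, 43  → R0 = 43
  MOV R3, 28  → R3 = 28
  MOV R5, 3  → R5 = 3
  MUL R0, R5  → R0 = 43 * 3 = 129
  ADD R0, R3  → R0 = 129 + 28 = 157
Final: R0 = 157

157


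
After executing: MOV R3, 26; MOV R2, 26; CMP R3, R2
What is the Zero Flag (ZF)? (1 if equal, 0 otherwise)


Register state trace:
  MOV R3, 26  → R3 = 26
  MOV R2, 26  → R2 = 26
  CMP R3, R2  → computes 26 - 26 = 0
  Result is zero, so values are equal
ZF = 1

1


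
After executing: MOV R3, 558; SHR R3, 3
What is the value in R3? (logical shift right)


Register state trace:
  MOV R3, 558  → R3 = 558
  SHR R3, 3  → R3 = 558 >> 3 = 558 // 2^3 = 69
Final: R3 = 69

69


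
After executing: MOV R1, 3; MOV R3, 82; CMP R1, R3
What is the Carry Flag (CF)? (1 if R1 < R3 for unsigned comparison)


Register state trace:
  MOV R1, 3  → R1 = 3
  MOV R3, 82  → R3 = 82
  CMP R1, R3  → unsigned 3 - 82: borrow occurs
  3 < 82, so CF = 1
CF = 1

1


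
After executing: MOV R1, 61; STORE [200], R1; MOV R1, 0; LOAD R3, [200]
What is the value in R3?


Register and memory trace:
  MOV R1, 61  → R1 = 61
  STORE [200], R1  → mem[200] = 61
  MOV R1, 0  → R1 = 0
  LOAD R3, [200]  → R3 = mem[200] = 61
Final: R3 = 61

61


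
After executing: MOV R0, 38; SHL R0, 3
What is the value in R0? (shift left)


Register state trace:
  MOV R0, 38  → R0 = 38
  SHL R0, 3  → R0 = 38 << 3 = 38 * 2^3 = 304
Final: R0 = 304

304


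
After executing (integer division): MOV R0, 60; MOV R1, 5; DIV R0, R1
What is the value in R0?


Register state trace:
  MOV R0, 60  → R0 = 60
  MOV R1, 5  → R1 = 5
  DIV R0, R1  → R0 = 60 // 5 = 12
Final: R0 = 12

12


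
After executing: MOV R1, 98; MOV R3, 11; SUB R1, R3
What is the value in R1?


Register state trace:
  MOV R1, 98  → R1 = 98
  MOV R3, 11  → R3 = 11
  SUB R1, R3  → R1 = 98 - 11 = 87
Final: R1 = 87

87


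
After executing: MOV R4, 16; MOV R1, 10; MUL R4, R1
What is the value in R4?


Register state trace:
  MOV R4, 16  → R4 = 16
  MOV R1, 10  → R1 = 10
  MUL R4, R1  → R4 = 16 * 10 = 160
Final: R4 = 160

160


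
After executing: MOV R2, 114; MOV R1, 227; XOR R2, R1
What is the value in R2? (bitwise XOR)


Register state trace:
  MOV R2, 114  → R2 = 114 (0b01110010)
  MOV R1, 227  → R1 = 227 (0b11100011)
  XOR R2, R1  → R2 = 114 XOR 227 = 145 (0b10010001)
Final: R2 = 145

145


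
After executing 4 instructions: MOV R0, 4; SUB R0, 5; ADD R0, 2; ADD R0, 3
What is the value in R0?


Register state trace:
  MOV R0, 4  → R0 = 4
  SUB R0, 5  → R0 = 4 - 5 = -1
  ADD R0, 2  → R0 = -1 + 2 = 1
  ADD R0, 3  → R0 = 1 + 3 = 4
Final: R0 = 4

4


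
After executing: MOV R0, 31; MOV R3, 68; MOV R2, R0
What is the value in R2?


Register state trace:
  MOV R0, 31  → R0 = 31
  MOV R3, 68  → R3 = 68
  MOV R2, R0  → R2 = 31
Final: R2 = 31

31


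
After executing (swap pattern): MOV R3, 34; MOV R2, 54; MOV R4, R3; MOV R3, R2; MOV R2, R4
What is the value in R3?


Register state trace (swap pattern):
  MOV R3, 34  → R3 = 34
  MOV R2, 54  → R2 = 54
  MOV R4, R3  → R4 = 34  (save R3)
  MOV R3, R2  → R3 = 54  (R3 gets R2's value)
  MOV R2, R4  → R2 = 34  (R2 gets saved value)
Final: R3 = 54

54


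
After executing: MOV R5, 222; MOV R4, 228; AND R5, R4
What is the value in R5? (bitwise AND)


Register state trace:
  MOV R5, 222  → R5 = 222 (0b11011110)
  MOV R4, 228  → R4 = 228 (0b11100100)
  AND R5, R4  → R5 = 222 AND 228 = 196 (0b11000100)
Final: R5 = 196

196


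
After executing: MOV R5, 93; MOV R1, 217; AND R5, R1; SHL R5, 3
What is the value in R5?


Register state trace:
  MOV R5, 93  → R5 = 93 (0b01011101)
  MOV R1, 217  → R1 = 217 (0b11011001)
  AND R5, R1  → R5 = 93 AND 217 = 89 (0b01011001)
  SHL R5, 3  → R5 = 89 << 3 = 712
Final: R5 = 712

712


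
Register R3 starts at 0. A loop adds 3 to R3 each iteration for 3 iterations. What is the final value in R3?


Starting value: R3 = 0
  Iter 1: R3 = 0 + 3 = 3
  Iter 2: R3 = 3 + 3 = 6
  Iter 3: R3 = 6 + 3 = 9
Final: R3 = 9

9


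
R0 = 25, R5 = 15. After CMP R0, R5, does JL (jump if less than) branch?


Trace:
  R0 = 25, R5 = 15
  CMP R0, R5  → compares 25 vs 15
  JL checks: is 25 less than 15?
  25 > 15, so condition is false
Branch taken: No

No


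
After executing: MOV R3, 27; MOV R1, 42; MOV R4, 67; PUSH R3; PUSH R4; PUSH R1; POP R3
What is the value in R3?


Stack trace (top is rightmost):
  MOV R3, 27  → R3 = 27
  MOV R1, 42  → R1 = 42
  MOV R4, 67  → R4 = 67
  PUSH R3  → stack: [27]
  PUSH R4  → stack: [27, 67]
  PUSH R1  → stack: [27, 67, 42]
  POP R3  → R3 = 42, stack: [27, 67]
Final: R3 = 42

42


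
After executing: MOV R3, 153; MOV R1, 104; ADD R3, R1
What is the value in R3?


Register state trace:
  MOV R3, 153  → R3 = 153
  MOV R1, 104  → R1 = 104
  ADD R3, R1  → R3 = 153 + 104 = 257
Final: R3 = 257

257


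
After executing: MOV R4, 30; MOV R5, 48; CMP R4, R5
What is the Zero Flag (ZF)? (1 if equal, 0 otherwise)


Register state trace:
  MOV R4, 30  → R4 = 30
  MOV R5, 48  → R5 = 48
  CMP R4, R5  → computes 30 - 48 = -18
  Result is nonzero, so values are not equal
ZF = 0

0


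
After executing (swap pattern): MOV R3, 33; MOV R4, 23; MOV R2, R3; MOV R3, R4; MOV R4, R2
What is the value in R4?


Register state trace (swap pattern):
  MOV R3, 33  → R3 = 33
  MOV R4, 23  → R4 = 23
  MOV R2, R3  → R2 = 33  (save R3)
  MOV R3, R4  → R3 = 23  (R3 gets R4's value)
  MOV R4, R2  → R4 = 33  (R4 gets saved value)
Final: R4 = 33

33


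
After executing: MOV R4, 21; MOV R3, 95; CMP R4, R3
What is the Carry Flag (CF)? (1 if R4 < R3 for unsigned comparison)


Register state trace:
  MOV R4, 21  → R4 = 21
  MOV R3, 95  → R3 = 95
  CMP R4, R3  → unsigned 21 - 95: borrow occurs
  21 < 95, so CF = 1
CF = 1

1


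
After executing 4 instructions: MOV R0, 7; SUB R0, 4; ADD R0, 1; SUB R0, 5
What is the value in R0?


Register state trace:
  MOV R0, 7  → R0 = 7
  SUB R0, 4  → R0 = 7 - 4 = 3
  ADD R0, 1  → R0 = 3 + 1 = 4
  SUB R0, 5  → R0 = 4 - 5 = -1
Final: R0 = -1

-1


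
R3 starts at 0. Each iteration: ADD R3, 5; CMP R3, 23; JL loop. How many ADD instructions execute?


Loop trace (R3 starts at 0, target 23, step 5):
  ADD #1: R3 = 0 + 5 = 5  → 5 < 23, loop
  ADD #2: R3 = 5 + 5 = 10  → 10 < 23, loop
  ADD #3: R3 = 10 + 5 = 15  → 15 < 23, loop
  ADD #4: R3 = 15 + 5 = 20  → 20 < 23, loop
  ADD #5: R3 = 20 + 5 = 25  → 25 >= 23, exit
Total ADD instructions: 5

5


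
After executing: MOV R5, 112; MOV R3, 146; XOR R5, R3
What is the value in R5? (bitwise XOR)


Register state trace:
  MOV R5, 112  → R5 = 112 (0b01110000)
  MOV R3, 146  → R3 = 146 (0b10010010)
  XOR R5, R3  → R5 = 112 XOR 146 = 226 (0b11100010)
Final: R5 = 226

226


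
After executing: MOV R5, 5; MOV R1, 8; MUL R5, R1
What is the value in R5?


Register state trace:
  MOV R5, 5  → R5 = 5
  MOV R1, 8  → R1 = 8
  MUL R5, R1  → R5 = 5 * 8 = 40
Final: R5 = 40

40


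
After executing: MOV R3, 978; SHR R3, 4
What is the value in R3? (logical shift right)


Register state trace:
  MOV R3, 978  → R3 = 978
  SHR R3, 4  → R3 = 978 >> 4 = 978 // 2^4 = 61
Final: R3 = 61

61


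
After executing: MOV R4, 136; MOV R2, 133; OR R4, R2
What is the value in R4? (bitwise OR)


Register state trace:
  MOV R4, 136  → R4 = 136 (0b10001000)
  MOV R2, 133  → R2 = 133 (0b10000101)
  OR R4, R2   → R4 = 136 OR 133 = 141 (0b10001101)
Final: R4 = 141

141


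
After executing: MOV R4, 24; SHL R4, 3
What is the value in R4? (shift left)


Register state trace:
  MOV R4, 24  → R4 = 24
  SHL R4, 3  → R4 = 24 << 3 = 24 * 2^3 = 192
Final: R4 = 192

192


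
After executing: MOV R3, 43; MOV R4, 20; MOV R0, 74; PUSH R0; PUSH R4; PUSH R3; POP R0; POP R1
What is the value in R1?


Stack trace (top is rightmost):
  MOV R3, 43  → R3 = 43
  MOV R4, 20  → R4 = 20
  MOV R0, 74  → R0 = 74
  PUSH R0  → stack: [74]
  PUSH R4  → stack: [74, 20]
  PUSH R3  → stack: [74, 20, 43]
  POP R0  → R0 = 43, stack: [74, 20]
  POP R1  → R1 = 20, stack: [74]
Final: R1 = 20

20


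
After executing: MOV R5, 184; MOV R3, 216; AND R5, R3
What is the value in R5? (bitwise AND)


Register state trace:
  MOV R5, 184  → R5 = 184 (0b10111000)
  MOV R3, 216  → R3 = 216 (0b11011000)
  AND R5, R3  → R5 = 184 AND 216 = 152 (0b10011000)
Final: R5 = 152

152


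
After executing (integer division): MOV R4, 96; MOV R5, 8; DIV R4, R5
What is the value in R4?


Register state trace:
  MOV R4, 96  → R4 = 96
  MOV R5, 8  → R5 = 8
  DIV R4, R5  → R4 = 96 // 8 = 12
Final: R4 = 12

12


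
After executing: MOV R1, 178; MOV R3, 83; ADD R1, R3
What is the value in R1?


Register state trace:
  MOV R1, 178  → R1 = 178
  MOV R3, 83  → R3 = 83
  ADD R1, R3  → R1 = 178 + 83 = 261
Final: R1 = 261

261


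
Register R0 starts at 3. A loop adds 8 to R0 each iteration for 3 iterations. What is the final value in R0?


Starting value: R0 = 3
  Iter 1: R0 = 3 + 8 = 11
  Iter 2: R0 = 11 + 8 = 19
  Iter 3: R0 = 19 + 8 = 27
Final: R0 = 27

27


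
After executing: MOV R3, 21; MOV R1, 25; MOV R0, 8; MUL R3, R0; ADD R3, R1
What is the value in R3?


Register state trace:
  MOV R3, 21  → R3 = 21
  MOV R1, 25  → R1 = 25
  MOV R0, 8  → R0 = 8
  MUL R3, R0  → R3 = 21 * 8 = 168
  ADD R3, R1  → R3 = 168 + 25 = 193
Final: R3 = 193

193


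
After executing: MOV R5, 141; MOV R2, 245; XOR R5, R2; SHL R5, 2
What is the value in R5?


Register state trace:
  MOV R5, 141  → R5 = 141 (0b10001101)
  MOV R2, 245  → R2 = 245 (0b11110101)
  XOR R5, R2  → R5 = 141 XOR 245 = 120 (0b01111000)
  SHL R5, 2  → R5 = 120 << 2 = 480
Final: R5 = 480

480


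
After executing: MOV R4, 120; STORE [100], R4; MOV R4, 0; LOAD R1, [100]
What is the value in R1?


Register and memory trace:
  MOV R4, 120  → R4 = 120
  STORE [100], R4  → mem[100] = 120
  MOV R4, 0  → R4 = 0
  LOAD R1, [100]  → R1 = mem[100] = 120
Final: R1 = 120

120


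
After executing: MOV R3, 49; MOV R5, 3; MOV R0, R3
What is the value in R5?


Register state trace:
  MOV R3, 49  → R3 = 49
  MOV R5, 3  → R5 = 3
  MOV R0, R3  → R0 = 49
Final: R5 = 3

3


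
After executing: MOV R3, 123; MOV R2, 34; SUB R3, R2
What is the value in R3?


Register state trace:
  MOV R3, 123  → R3 = 123
  MOV R2, 34  → R2 = 34
  SUB R3, R2  → R3 = 123 - 34 = 89
Final: R3 = 89

89


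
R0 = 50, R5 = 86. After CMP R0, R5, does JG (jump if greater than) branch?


Trace:
  R0 = 50, R5 = 86
  CMP R0, R5  → compares 50 vs 86
  JG checks: is 50 greater than 86?
  50 < 86, so condition is false
Branch taken: No

No


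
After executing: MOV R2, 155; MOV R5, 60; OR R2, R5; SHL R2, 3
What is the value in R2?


Register state trace:
  MOV R2, 155  → R2 = 155 (0b10011011)
  MOV R5, 60  → R5 = 60 (0b00111100)
  OR R2, R5  → R2 = 155 OR 60 = 191 (0b10111111)
  SHL R2, 3  → R2 = 191 << 3 = 1528
Final: R2 = 1528

1528


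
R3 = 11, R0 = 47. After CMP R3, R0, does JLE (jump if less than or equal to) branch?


Trace:
  R3 = 11, R0 = 47
  CMP R3, R0  → compares 11 vs 47
  JLE checks: is 11 less than or equal to 47?
  11 < 47, so condition is true
Branch taken: Yes

Yes


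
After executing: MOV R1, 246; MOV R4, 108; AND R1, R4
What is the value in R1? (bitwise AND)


Register state trace:
  MOV R1, 246  → R1 = 246 (0b11110110)
  MOV R4, 108  → R4 = 108 (0b01101100)
  AND R1, R4  → R1 = 246 AND 108 = 100 (0b01100100)
Final: R1 = 100

100


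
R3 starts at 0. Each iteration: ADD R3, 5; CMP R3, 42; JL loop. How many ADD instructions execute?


Loop trace (R3 starts at 0, target 42, step 5):
  ADD #1: R3 = 0 + 5 = 5  → 5 < 42, loop
  ADD #2: R3 = 5 + 5 = 10  → 10 < 42, loop
  ADD #3: R3 = 10 + 5 = 15  → 15 < 42, loop
  ADD #4: R3 = 15 + 5 = 20  → 20 < 42, loop
  ADD #5: R3 = 20 + 5 = 25  → 25 < 42, loop
  ADD #6: R3 = 25 + 5 = 30  → 30 < 42, loop
  ADD #7: R3 = 30 + 5 = 35  → 35 < 42, loop
  ADD #8: R3 = 35 + 5 = 40  → 40 < 42, loop
  ADD #9: R3 = 40 + 5 = 45  → 45 >= 42, exit
Total ADD instructions: 9

9


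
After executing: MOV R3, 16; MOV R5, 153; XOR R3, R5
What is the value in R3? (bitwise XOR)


Register state trace:
  MOV R3, 16  → R3 = 16 (0b00010000)
  MOV R5, 153  → R5 = 153 (0b10011001)
  XOR R3, R5  → R3 = 16 XOR 153 = 137 (0b10001001)
Final: R3 = 137

137


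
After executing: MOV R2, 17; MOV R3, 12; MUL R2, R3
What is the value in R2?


Register state trace:
  MOV R2, 17  → R2 = 17
  MOV R3, 12  → R3 = 12
  MUL R2, R3  → R2 = 17 * 12 = 204
Final: R2 = 204

204


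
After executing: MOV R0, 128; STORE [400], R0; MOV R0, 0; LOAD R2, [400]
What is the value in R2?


Register and memory trace:
  MOV R0, 128  → R0 = 128
  STORE [400], R0  → mem[400] = 128
  MOV R0, 0  → R0 = 0
  LOAD R2, [400]  → R2 = mem[400] = 128
Final: R2 = 128

128


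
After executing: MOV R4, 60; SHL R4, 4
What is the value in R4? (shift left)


Register state trace:
  MOV R4, 60  → R4 = 60
  SHL R4, 4  → R4 = 60 << 4 = 60 * 2^4 = 960
Final: R4 = 960

960


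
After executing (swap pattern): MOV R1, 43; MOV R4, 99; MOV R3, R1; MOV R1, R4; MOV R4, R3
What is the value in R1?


Register state trace (swap pattern):
  MOV R1, 43  → R1 = 43
  MOV R4, 99  → R4 = 99
  MOV R3, R1  → R3 = 43  (save R1)
  MOV R1, R4  → R1 = 99  (R1 gets R4's value)
  MOV R4, R3  → R4 = 43  (R4 gets saved value)
Final: R1 = 99

99


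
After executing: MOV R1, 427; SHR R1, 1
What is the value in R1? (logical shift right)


Register state trace:
  MOV R1, 427  → R1 = 427
  SHR R1, 1  → R1 = 427 >> 1 = 427 // 2^1 = 213
Final: R1 = 213

213


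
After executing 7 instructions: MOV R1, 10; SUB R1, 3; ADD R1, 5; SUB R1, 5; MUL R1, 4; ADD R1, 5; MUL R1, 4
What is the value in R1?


Register state trace:
  MOV R1, 10  → R1 = 10
  SUB R1, 3  → R1 = 10 - 3 = 7
  ADD R1, 5  → R1 = 7 + 5 = 12
  SUB R1, 5  → R1 = 12 - 5 = 7
  MUL R1, 4  → R1 = 7 * 4 = 28
  ADD R1, 5  → R1 = 28 + 5 = 33
  MUL R1, 4  → R1 = 33 * 4 = 132
Final: R1 = 132

132


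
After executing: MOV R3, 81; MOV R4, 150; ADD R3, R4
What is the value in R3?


Register state trace:
  MOV R3, 81  → R3 = 81
  MOV R4, 150  → R4 = 150
  ADD R3, R4  → R3 = 81 + 150 = 231
Final: R3 = 231

231


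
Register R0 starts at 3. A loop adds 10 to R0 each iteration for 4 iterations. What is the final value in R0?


Starting value: R0 = 3
  Iter 1: R0 = 3 + 10 = 13
  Iter 2: R0 = 13 + 10 = 23
  Iter 3: R0 = 23 + 10 = 33
  Iter 4: R0 = 33 + 10 = 43
Final: R0 = 43

43


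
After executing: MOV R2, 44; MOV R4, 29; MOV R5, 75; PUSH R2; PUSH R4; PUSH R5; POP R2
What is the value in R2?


Stack trace (top is rightmost):
  MOV R2, 44  → R2 = 44
  MOV R4, 29  → R4 = 29
  MOV R5, 75  → R5 = 75
  PUSH R2  → stack: [44]
  PUSH R4  → stack: [44, 29]
  PUSH R5  → stack: [44, 29, 75]
  POP R2  → R2 = 75, stack: [44, 29]
Final: R2 = 75

75


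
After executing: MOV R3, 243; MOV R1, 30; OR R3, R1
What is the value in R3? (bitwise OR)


Register state trace:
  MOV R3, 243  → R3 = 243 (0b11110011)
  MOV R1, 30  → R1 = 30 (0b00011110)
  OR R3, R1   → R3 = 243 OR 30 = 255 (0b11111111)
Final: R3 = 255

255


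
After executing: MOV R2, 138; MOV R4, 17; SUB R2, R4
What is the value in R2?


Register state trace:
  MOV R2, 138  → R2 = 138
  MOV R4, 17  → R4 = 17
  SUB R2, R4  → R2 = 138 - 17 = 121
Final: R2 = 121

121


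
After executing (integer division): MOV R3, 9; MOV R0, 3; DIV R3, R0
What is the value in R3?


Register state trace:
  MOV R3, 9  → R3 = 9
  MOV R0, 3  → R0 = 3
  DIV R3, R0  → R3 = 9 // 3 = 3
Final: R3 = 3

3


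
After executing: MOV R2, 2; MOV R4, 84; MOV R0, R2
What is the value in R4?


Register state trace:
  MOV R2, 2  → R2 = 2
  MOV R4, 84  → R4 = 84
  MOV R0, R2  → R0 = 2
Final: R4 = 84

84


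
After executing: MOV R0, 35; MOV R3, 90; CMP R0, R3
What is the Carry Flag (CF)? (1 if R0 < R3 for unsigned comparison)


Register state trace:
  MOV R0, 35  → R0 = 35
  MOV R3, 90  → R3 = 90
  CMP R0, R3  → unsigned 35 - 90: borrow occurs
  35 < 90, so CF = 1
CF = 1

1


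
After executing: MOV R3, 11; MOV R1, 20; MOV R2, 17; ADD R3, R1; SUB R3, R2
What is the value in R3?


Register state trace:
  MOV R3, 11  → R3 = 11
  MOV R1, 20  → R1 = 20
  MOV R2, 17  → R2 = 17
  ADD R3, R1  → R3 = 11 + 20 = 31
  SUB R3, R2  → R3 = 31 - 17 = 14
Final: R3 = 14

14


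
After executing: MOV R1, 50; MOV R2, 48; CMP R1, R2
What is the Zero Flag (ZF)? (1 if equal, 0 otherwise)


Register state trace:
  MOV R1, 50  → R1 = 50
  MOV R2, 48  → R2 = 48
  CMP R1, R2  → computes 50 - 48 = 2
  Result is nonzero, so values are not equal
ZF = 0

0


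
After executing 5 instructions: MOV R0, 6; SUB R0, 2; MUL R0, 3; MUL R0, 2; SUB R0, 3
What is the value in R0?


Register state trace:
  MOV R0, 6  → R0 = 6
  SUB R0, 2  → R0 = 6 - 2 = 4
  MUL R0, 3  → R0 = 4 * 3 = 12
  MUL R0, 2  → R0 = 12 * 2 = 24
  SUB R0, 3  → R0 = 24 - 3 = 21
Final: R0 = 21

21


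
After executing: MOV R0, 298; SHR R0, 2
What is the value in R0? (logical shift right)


Register state trace:
  MOV R0, 298  → R0 = 298
  SHR R0, 2  → R0 = 298 >> 2 = 298 // 2^2 = 74
Final: R0 = 74

74


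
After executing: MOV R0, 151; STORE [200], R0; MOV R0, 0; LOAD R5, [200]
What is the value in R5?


Register and memory trace:
  MOV R0, 151  → R0 = 151
  STORE [200], R0  → mem[200] = 151
  MOV R0, 0  → R0 = 0
  LOAD R5, [200]  → R5 = mem[200] = 151
Final: R5 = 151

151


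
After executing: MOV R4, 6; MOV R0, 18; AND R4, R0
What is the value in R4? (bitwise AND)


Register state trace:
  MOV R4, 6  → R4 = 6 (0b00000110)
  MOV R0, 18  → R0 = 18 (0b00010010)
  AND R4, R0  → R4 = 6 AND 18 = 2 (0b00000010)
Final: R4 = 2

2


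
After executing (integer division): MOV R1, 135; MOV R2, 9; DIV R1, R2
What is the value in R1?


Register state trace:
  MOV R1, 135  → R1 = 135
  MOV R2, 9  → R2 = 9
  DIV R1, R2  → R1 = 135 // 9 = 15
Final: R1 = 15

15


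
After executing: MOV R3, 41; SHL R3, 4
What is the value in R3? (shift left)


Register state trace:
  MOV R3, 41  → R3 = 41
  SHL R3, 4  → R3 = 41 << 4 = 41 * 2^4 = 656
Final: R3 = 656

656


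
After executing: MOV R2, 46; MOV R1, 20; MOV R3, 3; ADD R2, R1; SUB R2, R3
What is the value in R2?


Register state trace:
  MOV R2, 46  → R2 = 46
  MOV R1, 20  → R1 = 20
  MOV R3, 3  → R3 = 3
  ADD R2, R1  → R2 = 46 + 20 = 66
  SUB R2, R3  → R2 = 66 - 3 = 63
Final: R2 = 63

63


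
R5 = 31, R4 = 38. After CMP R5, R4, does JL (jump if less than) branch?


Trace:
  R5 = 31, R4 = 38
  CMP R5, R4  → compares 31 vs 38
  JL checks: is 31 less than 38?
  31 < 38, so condition is true
Branch taken: Yes

Yes


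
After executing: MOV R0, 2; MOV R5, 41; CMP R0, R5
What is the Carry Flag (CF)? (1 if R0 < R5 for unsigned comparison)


Register state trace:
  MOV R0, 2  → R0 = 2
  MOV R5, 41  → R5 = 41
  CMP R0, R5  → unsigned 2 - 41: borrow occurs
  2 < 41, so CF = 1
CF = 1

1


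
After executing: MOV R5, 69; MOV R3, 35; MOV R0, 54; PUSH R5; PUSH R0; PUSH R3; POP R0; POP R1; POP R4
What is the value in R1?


Stack trace (top is rightmost):
  MOV R5, 69  → R5 = 69
  MOV R3, 35  → R3 = 35
  MOV R0, 54  → R0 = 54
  PUSH R5  → stack: [69]
  PUSH R0  → stack: [69, 54]
  PUSH R3  → stack: [69, 54, 35]
  POP R0  → R0 = 35, stack: [69, 54]
  POP R1  → R1 = 54, stack: [69]
  POP R4  → R4 = 69, stack: []
Final: R1 = 54

54


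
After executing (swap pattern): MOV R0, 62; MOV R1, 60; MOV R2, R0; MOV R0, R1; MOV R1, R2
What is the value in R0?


Register state trace (swap pattern):
  MOV R0, 62  → R0 = 62
  MOV R1, 60  → R1 = 60
  MOV R2, R0  → R2 = 62  (save R0)
  MOV R0, R1  → R0 = 60  (R0 gets R1's value)
  MOV R1, R2  → R1 = 62  (R1 gets saved value)
Final: R0 = 60

60


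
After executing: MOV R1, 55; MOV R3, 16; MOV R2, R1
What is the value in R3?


Register state trace:
  MOV R1, 55  → R1 = 55
  MOV R3, 16  → R3 = 16
  MOV R2, R1  → R2 = 55
Final: R3 = 16

16


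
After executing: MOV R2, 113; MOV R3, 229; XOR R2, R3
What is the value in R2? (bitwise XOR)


Register state trace:
  MOV R2, 113  → R2 = 113 (0b01110001)
  MOV R3, 229  → R3 = 229 (0b11100101)
  XOR R2, R3  → R2 = 113 XOR 229 = 148 (0b10010100)
Final: R2 = 148

148


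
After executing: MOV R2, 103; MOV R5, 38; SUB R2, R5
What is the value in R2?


Register state trace:
  MOV R2, 103  → R2 = 103
  MOV R5, 38  → R5 = 38
  SUB R2, R5  → R2 = 103 - 38 = 65
Final: R2 = 65

65


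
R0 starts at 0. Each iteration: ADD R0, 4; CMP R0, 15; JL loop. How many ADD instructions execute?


Loop trace (R0 starts at 0, target 15, step 4):
  ADD #1: R0 = 0 + 4 = 4  → 4 < 15, loop
  ADD #2: R0 = 4 + 4 = 8  → 8 < 15, loop
  ADD #3: R0 = 8 + 4 = 12  → 12 < 15, loop
  ADD #4: R0 = 12 + 4 = 16  → 16 >= 15, exit
Total ADD instructions: 4

4


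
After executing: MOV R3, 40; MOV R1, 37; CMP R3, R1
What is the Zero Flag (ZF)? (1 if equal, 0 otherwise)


Register state trace:
  MOV R3, 40  → R3 = 40
  MOV R1, 37  → R1 = 37
  CMP R3, R1  → computes 40 - 37 = 3
  Result is nonzero, so values are not equal
ZF = 0

0


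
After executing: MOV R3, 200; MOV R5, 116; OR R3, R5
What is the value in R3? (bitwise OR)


Register state trace:
  MOV R3, 200  → R3 = 200 (0b11001000)
  MOV R5, 116  → R5 = 116 (0b01110100)
  OR R3, R5   → R3 = 200 OR 116 = 252 (0b11111100)
Final: R3 = 252

252


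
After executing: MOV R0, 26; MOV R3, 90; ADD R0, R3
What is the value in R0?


Register state trace:
  MOV R0, 26  → R0 = 26
  MOV R3, 90  → R3 = 90
  ADD R0, R3  → R0 = 26 + 90 = 116
Final: R0 = 116

116


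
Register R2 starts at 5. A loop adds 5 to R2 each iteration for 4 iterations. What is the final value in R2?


Starting value: R2 = 5
  Iter 1: R2 = 5 + 5 = 10
  Iter 2: R2 = 10 + 5 = 15
  Iter 3: R2 = 15 + 5 = 20
  Iter 4: R2 = 20 + 5 = 25
Final: R2 = 25

25


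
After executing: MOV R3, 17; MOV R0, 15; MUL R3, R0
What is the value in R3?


Register state trace:
  MOV R3, 17  → R3 = 17
  MOV R0, 15  → R0 = 15
  MUL R3, R0  → R3 = 17 * 15 = 255
Final: R3 = 255

255


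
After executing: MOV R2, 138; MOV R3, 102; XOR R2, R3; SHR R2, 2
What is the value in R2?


Register state trace:
  MOV R2, 138  → R2 = 138 (0b10001010)
  MOV R3, 102  → R3 = 102 (0b01100110)
  XOR R2, R3  → R2 = 138 XOR 102 = 236 (0b11101100)
  SHR R2, 2  → R2 = 236 >> 2 = 59
Final: R2 = 59

59


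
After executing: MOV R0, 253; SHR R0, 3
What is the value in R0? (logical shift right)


Register state trace:
  MOV R0, 253  → R0 = 253
  SHR R0, 3  → R0 = 253 >> 3 = 253 // 2^3 = 31
Final: R0 = 31

31


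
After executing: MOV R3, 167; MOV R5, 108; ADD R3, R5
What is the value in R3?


Register state trace:
  MOV R3, 167  → R3 = 167
  MOV R5, 108  → R5 = 108
  ADD R3, R5  → R3 = 167 + 108 = 275
Final: R3 = 275

275


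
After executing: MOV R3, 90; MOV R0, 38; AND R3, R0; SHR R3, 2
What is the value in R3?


Register state trace:
  MOV R3, 90  → R3 = 90 (0b01011010)
  MOV R0, 38  → R0 = 38 (0b00100110)
  AND R3, R0  → R3 = 90 AND 38 = 2 (0b00000010)
  SHR R3, 2  → R3 = 2 >> 2 = 0
Final: R3 = 0

0


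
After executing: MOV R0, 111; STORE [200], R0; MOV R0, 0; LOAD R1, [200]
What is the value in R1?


Register and memory trace:
  MOV R0, 111  → R0 = 111
  STORE [200], R0  → mem[200] = 111
  MOV R0, 0  → R0 = 0
  LOAD R1, [200]  → R1 = mem[200] = 111
Final: R1 = 111

111


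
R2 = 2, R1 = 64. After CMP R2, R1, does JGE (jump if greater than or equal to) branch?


Trace:
  R2 = 2, R1 = 64
  CMP R2, R1  → compares 2 vs 64
  JGE checks: is 2 greater than or equal to 64?
  2 < 64, so condition is false
Branch taken: No

No


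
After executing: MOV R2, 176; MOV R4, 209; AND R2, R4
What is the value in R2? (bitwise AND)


Register state trace:
  MOV R2, 176  → R2 = 176 (0b10110000)
  MOV R4, 209  → R4 = 209 (0b11010001)
  AND R2, R4  → R2 = 176 AND 209 = 144 (0b10010000)
Final: R2 = 144

144


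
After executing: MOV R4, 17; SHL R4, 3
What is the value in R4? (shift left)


Register state trace:
  MOV R4, 17  → R4 = 17
  SHL R4, 3  → R4 = 17 << 3 = 17 * 2^3 = 136
Final: R4 = 136

136


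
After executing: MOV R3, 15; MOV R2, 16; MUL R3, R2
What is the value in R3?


Register state trace:
  MOV R3, 15  → R3 = 15
  MOV R2, 16  → R2 = 16
  MUL R3, R2  → R3 = 15 * 16 = 240
Final: R3 = 240

240


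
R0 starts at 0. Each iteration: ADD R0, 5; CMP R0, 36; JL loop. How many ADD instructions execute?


Loop trace (R0 starts at 0, target 36, step 5):
  ADD #1: R0 = 0 + 5 = 5  → 5 < 36, loop
  ADD #2: R0 = 5 + 5 = 10  → 10 < 36, loop
  ADD #3: R0 = 10 + 5 = 15  → 15 < 36, loop
  ADD #4: R0 = 15 + 5 = 20  → 20 < 36, loop
  ADD #5: R0 = 20 + 5 = 25  → 25 < 36, loop
  ADD #6: R0 = 25 + 5 = 30  → 30 < 36, loop
  ADD #7: R0 = 30 + 5 = 35  → 35 < 36, loop
  ADD #8: R0 = 35 + 5 = 40  → 40 >= 36, exit
Total ADD instructions: 8

8


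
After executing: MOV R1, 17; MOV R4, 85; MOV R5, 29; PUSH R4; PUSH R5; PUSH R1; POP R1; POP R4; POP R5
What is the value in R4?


Stack trace (top is rightmost):
  MOV R1, 17  → R1 = 17
  MOV R4, 85  → R4 = 85
  MOV R5, 29  → R5 = 29
  PUSH R4  → stack: [85]
  PUSH R5  → stack: [85, 29]
  PUSH R1  → stack: [85, 29, 17]
  POP R1  → R1 = 17, stack: [85, 29]
  POP R4  → R4 = 29, stack: [85]
  POP R5  → R5 = 85, stack: []
Final: R4 = 29

29


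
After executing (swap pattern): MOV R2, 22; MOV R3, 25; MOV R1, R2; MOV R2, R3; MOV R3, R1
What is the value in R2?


Register state trace (swap pattern):
  MOV R2, 22  → R2 = 22
  MOV R3, 25  → R3 = 25
  MOV R1, R2  → R1 = 22  (save R2)
  MOV R2, R3  → R2 = 25  (R2 gets R3's value)
  MOV R3, R1  → R3 = 22  (R3 gets saved value)
Final: R2 = 25

25


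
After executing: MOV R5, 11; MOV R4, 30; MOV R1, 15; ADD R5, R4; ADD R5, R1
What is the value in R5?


Register state trace:
  MOV R5, 11  → R5 = 11
  MOV R4, 30  → R4 = 30
  MOV R1, 15  → R1 = 15
  ADD R5, R4  → R5 = 11 + 30 = 41
  ADD R5, R1  → R5 = 41 + 15 = 56
Final: R5 = 56

56


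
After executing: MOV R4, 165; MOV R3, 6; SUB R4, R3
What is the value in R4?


Register state trace:
  MOV R4, 165  → R4 = 165
  MOV R3, 6  → R3 = 6
  SUB R4, R3  → R4 = 165 - 6 = 159
Final: R4 = 159

159


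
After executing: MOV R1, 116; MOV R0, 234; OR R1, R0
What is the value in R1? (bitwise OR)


Register state trace:
  MOV R1, 116  → R1 = 116 (0b01110100)
  MOV R0, 234  → R0 = 234 (0b11101010)
  OR R1, R0   → R1 = 116 OR 234 = 254 (0b11111110)
Final: R1 = 254

254


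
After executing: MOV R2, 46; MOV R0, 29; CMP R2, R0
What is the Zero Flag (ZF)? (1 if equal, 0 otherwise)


Register state trace:
  MOV R2, 46  → R2 = 46
  MOV R0, 29  → R0 = 29
  CMP R2, R0  → computes 46 - 29 = 17
  Result is nonzero, so values are not equal
ZF = 0

0


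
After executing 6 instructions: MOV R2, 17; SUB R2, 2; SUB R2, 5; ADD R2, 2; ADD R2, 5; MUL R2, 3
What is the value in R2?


Register state trace:
  MOV R2, 17  → R2 = 17
  SUB R2, 2  → R2 = 17 - 2 = 15
  SUB R2, 5  → R2 = 15 - 5 = 10
  ADD R2, 2  → R2 = 10 + 2 = 12
  ADD R2, 5  → R2 = 12 + 5 = 17
  MUL R2, 3  → R2 = 17 * 3 = 51
Final: R2 = 51

51


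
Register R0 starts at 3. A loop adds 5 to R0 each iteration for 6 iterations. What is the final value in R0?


Starting value: R0 = 3
  Iter 1: R0 = 3 + 5 = 8
  Iter 2: R0 = 8 + 5 = 13
  Iter 3: R0 = 13 + 5 = 18
  Iter 4: R0 = 18 + 5 = 23
  Iter 5: R0 = 23 + 5 = 28
  Iter 6: R0 = 28 + 5 = 33
Final: R0 = 33

33


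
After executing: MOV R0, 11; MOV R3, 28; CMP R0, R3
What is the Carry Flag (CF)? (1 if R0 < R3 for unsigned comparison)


Register state trace:
  MOV R0, 11  → R0 = 11
  MOV R3, 28  → R3 = 28
  CMP R0, R3  → unsigned 11 - 28: borrow occurs
  11 < 28, so CF = 1
CF = 1

1


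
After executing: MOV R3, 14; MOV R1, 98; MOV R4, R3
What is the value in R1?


Register state trace:
  MOV R3, 14  → R3 = 14
  MOV R1, 98  → R1 = 98
  MOV R4, R3  → R4 = 14
Final: R1 = 98

98


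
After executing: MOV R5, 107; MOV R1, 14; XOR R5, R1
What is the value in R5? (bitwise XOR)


Register state trace:
  MOV R5, 107  → R5 = 107 (0b01101011)
  MOV R1, 14  → R1 = 14 (0b00001110)
  XOR R5, R1  → R5 = 107 XOR 14 = 101 (0b01100101)
Final: R5 = 101

101


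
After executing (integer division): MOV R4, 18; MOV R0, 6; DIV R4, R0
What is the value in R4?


Register state trace:
  MOV R4, 18  → R4 = 18
  MOV R0, 6  → R0 = 6
  DIV R4, R0  → R4 = 18 // 6 = 3
Final: R4 = 3

3


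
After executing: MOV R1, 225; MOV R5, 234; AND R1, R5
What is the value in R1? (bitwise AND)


Register state trace:
  MOV R1, 225  → R1 = 225 (0b11100001)
  MOV R5, 234  → R5 = 234 (0b11101010)
  AND R1, R5  → R1 = 225 AND 234 = 224 (0b11100000)
Final: R1 = 224

224


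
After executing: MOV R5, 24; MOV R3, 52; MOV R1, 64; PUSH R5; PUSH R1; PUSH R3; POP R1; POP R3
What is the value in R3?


Stack trace (top is rightmost):
  MOV R5, 24  → R5 = 24
  MOV R3, 52  → R3 = 52
  MOV R1, 64  → R1 = 64
  PUSH R5  → stack: [24]
  PUSH R1  → stack: [24, 64]
  PUSH R3  → stack: [24, 64, 52]
  POP R1  → R1 = 52, stack: [24, 64]
  POP R3  → R3 = 64, stack: [24]
Final: R3 = 64

64


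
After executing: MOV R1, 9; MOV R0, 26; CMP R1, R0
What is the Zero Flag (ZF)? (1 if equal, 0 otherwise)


Register state trace:
  MOV R1, 9  → R1 = 9
  MOV R0, 26  → R0 = 26
  CMP R1, R0  → computes 9 - 26 = -17
  Result is nonzero, so values are not equal
ZF = 0

0


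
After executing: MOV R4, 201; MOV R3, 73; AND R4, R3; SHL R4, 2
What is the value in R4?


Register state trace:
  MOV R4, 201  → R4 = 201 (0b11001001)
  MOV R3, 73  → R3 = 73 (0b01001001)
  AND R4, R3  → R4 = 201 AND 73 = 73 (0b01001001)
  SHL R4, 2  → R4 = 73 << 2 = 292
Final: R4 = 292

292


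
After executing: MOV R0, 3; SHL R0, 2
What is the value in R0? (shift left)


Register state trace:
  MOV R0, 3  → R0 = 3
  SHL R0, 2  → R0 = 3 << 2 = 3 * 2^2 = 12
Final: R0 = 12

12


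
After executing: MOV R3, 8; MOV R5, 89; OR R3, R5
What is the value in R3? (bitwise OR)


Register state trace:
  MOV R3, 8  → R3 = 8 (0b00001000)
  MOV R5, 89  → R5 = 89 (0b01011001)
  OR R3, R5   → R3 = 8 OR 89 = 89 (0b01011001)
Final: R3 = 89

89


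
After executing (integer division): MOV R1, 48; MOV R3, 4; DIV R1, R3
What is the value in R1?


Register state trace:
  MOV R1, 48  → R1 = 48
  MOV R3, 4  → R3 = 4
  DIV R1, R3  → R1 = 48 // 4 = 12
Final: R1 = 12

12


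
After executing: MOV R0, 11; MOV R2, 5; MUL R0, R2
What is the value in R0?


Register state trace:
  MOV R0, 11  → R0 = 11
  MOV R2, 5  → R2 = 5
  MUL R0, R2  → R0 = 11 * 5 = 55
Final: R0 = 55

55


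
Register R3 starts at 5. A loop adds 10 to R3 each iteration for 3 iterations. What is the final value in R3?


Starting value: R3 = 5
  Iter 1: R3 = 5 + 10 = 15
  Iter 2: R3 = 15 + 10 = 25
  Iter 3: R3 = 25 + 10 = 35
Final: R3 = 35

35


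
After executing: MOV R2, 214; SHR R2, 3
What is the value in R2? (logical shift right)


Register state trace:
  MOV R2, 214  → R2 = 214
  SHR R2, 3  → R2 = 214 >> 3 = 214 // 2^3 = 26
Final: R2 = 26

26


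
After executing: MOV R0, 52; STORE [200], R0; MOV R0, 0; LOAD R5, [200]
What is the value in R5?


Register and memory trace:
  MOV R0, 52  → R0 = 52
  STORE [200], R0  → mem[200] = 52
  MOV R0, 0  → R0 = 0
  LOAD R5, [200]  → R5 = mem[200] = 52
Final: R5 = 52

52


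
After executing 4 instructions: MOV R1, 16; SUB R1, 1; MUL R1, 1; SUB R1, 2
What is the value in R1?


Register state trace:
  MOV R1, 16  → R1 = 16
  SUB R1, 1  → R1 = 16 - 1 = 15
  MUL R1, 1  → R1 = 15 * 1 = 15
  SUB R1, 2  → R1 = 15 - 2 = 13
Final: R1 = 13

13


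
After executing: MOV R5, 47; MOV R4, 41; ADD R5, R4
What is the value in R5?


Register state trace:
  MOV R5, 47  → R5 = 47
  MOV R4, 41  → R4 = 41
  ADD R5, R4  → R5 = 47 + 41 = 88
Final: R5 = 88

88


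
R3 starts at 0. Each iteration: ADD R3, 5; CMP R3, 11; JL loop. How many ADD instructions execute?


Loop trace (R3 starts at 0, target 11, step 5):
  ADD #1: R3 = 0 + 5 = 5  → 5 < 11, loop
  ADD #2: R3 = 5 + 5 = 10  → 10 < 11, loop
  ADD #3: R3 = 10 + 5 = 15  → 15 >= 11, exit
Total ADD instructions: 3

3


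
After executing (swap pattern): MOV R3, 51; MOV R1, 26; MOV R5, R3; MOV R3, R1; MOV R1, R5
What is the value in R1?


Register state trace (swap pattern):
  MOV R3, 51  → R3 = 51
  MOV R1, 26  → R1 = 26
  MOV R5, R3  → R5 = 51  (save R3)
  MOV R3, R1  → R3 = 26  (R3 gets R1's value)
  MOV R1, R5  → R1 = 51  (R1 gets saved value)
Final: R1 = 51

51


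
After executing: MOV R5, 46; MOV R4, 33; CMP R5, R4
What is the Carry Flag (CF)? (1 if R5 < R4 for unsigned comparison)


Register state trace:
  MOV R5, 46  → R5 = 46
  MOV R4, 33  → R4 = 33
  CMP R5, R4  → unsigned 46 - 33: no borrow
  46 >= 33, so CF = 0
CF = 0

0


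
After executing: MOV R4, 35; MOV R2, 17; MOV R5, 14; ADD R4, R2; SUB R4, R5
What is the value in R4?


Register state trace:
  MOV R4, 35  → R4 = 35
  MOV R2, 17  → R2 = 17
  MOV R5, 14  → R5 = 14
  ADD R4, R2  → R4 = 35 + 17 = 52
  SUB R4, R5  → R4 = 52 - 14 = 38
Final: R4 = 38

38


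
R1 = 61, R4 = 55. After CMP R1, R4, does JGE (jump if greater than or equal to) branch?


Trace:
  R1 = 61, R4 = 55
  CMP R1, R4  → compares 61 vs 55
  JGE checks: is 61 greater than or equal to 55?
  61 > 55, so condition is true
Branch taken: Yes

Yes


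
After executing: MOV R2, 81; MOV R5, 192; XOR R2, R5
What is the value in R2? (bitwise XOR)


Register state trace:
  MOV R2, 81  → R2 = 81 (0b01010001)
  MOV R5, 192  → R5 = 192 (0b11000000)
  XOR R2, R5  → R2 = 81 XOR 192 = 145 (0b10010001)
Final: R2 = 145

145


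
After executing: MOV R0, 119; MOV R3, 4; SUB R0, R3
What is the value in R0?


Register state trace:
  MOV R0, 119  → R0 = 119
  MOV R3, 4  → R3 = 4
  SUB R0, R3  → R0 = 119 - 4 = 115
Final: R0 = 115

115


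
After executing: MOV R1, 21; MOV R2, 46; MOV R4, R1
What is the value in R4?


Register state trace:
  MOV R1, 21  → R1 = 21
  MOV R2, 46  → R2 = 46
  MOV R4, R1  → R4 = 21
Final: R4 = 21

21


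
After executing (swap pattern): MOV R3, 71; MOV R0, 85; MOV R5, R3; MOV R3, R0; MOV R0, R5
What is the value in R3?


Register state trace (swap pattern):
  MOV R3, 71  → R3 = 71
  MOV R0, 85  → R0 = 85
  MOV R5, R3  → R5 = 71  (save R3)
  MOV R3, R0  → R3 = 85  (R3 gets R0's value)
  MOV R0, R5  → R0 = 71  (R0 gets saved value)
Final: R3 = 85

85


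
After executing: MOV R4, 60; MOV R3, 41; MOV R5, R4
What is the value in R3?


Register state trace:
  MOV R4, 60  → R4 = 60
  MOV R3, 41  → R3 = 41
  MOV R5, R4  → R5 = 60
Final: R3 = 41

41


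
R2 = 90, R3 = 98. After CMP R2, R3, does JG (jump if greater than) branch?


Trace:
  R2 = 90, R3 = 98
  CMP R2, R3  → compares 90 vs 98
  JG checks: is 90 greater than 98?
  90 < 98, so condition is false
Branch taken: No

No


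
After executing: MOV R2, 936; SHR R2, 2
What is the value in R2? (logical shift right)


Register state trace:
  MOV R2, 936  → R2 = 936
  SHR R2, 2  → R2 = 936 >> 2 = 936 // 2^2 = 234
Final: R2 = 234

234


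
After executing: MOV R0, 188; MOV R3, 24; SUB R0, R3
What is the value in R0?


Register state trace:
  MOV R0, 188  → R0 = 188
  MOV R3, 24  → R3 = 24
  SUB R0, R3  → R0 = 188 - 24 = 164
Final: R0 = 164

164


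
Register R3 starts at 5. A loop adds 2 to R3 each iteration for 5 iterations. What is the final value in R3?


Starting value: R3 = 5
  Iter 1: R3 = 5 + 2 = 7
  Iter 2: R3 = 7 + 2 = 9
  Iter 3: R3 = 9 + 2 = 11
  Iter 4: R3 = 11 + 2 = 13
  Iter 5: R3 = 13 + 2 = 15
Final: R3 = 15

15


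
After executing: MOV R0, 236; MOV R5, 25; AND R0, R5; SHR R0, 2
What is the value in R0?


Register state trace:
  MOV R0, 236  → R0 = 236 (0b11101100)
  MOV R5, 25  → R5 = 25 (0b00011001)
  AND R0, R5  → R0 = 236 AND 25 = 8 (0b00001000)
  SHR R0, 2  → R0 = 8 >> 2 = 2
Final: R0 = 2

2
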